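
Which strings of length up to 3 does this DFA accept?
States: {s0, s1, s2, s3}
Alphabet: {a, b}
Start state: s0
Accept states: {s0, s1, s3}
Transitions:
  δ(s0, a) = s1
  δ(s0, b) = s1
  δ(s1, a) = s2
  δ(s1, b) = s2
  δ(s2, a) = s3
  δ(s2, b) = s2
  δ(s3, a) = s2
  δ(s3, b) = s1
ε, a, b, aaa, aba, baa, bba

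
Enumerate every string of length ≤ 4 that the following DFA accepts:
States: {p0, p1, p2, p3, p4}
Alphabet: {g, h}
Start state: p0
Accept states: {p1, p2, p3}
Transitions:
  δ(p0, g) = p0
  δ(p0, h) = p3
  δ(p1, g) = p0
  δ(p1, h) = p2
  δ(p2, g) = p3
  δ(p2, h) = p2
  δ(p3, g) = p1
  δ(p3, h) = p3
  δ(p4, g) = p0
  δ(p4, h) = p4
h, gh, hg, hh, ggh, ghg, ghh, hgh, hhg, hhh, gggh, gghg, gghh, ghgh, ghhg, ghhh, hggh, hghg, hghh, hhgh, hhhg, hhhh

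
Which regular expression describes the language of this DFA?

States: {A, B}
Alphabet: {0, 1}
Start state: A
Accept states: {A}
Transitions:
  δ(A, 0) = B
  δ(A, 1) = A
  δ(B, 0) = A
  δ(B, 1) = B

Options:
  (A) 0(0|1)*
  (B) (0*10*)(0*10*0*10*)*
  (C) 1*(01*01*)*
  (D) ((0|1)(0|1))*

Check each option against the DFA on short strings; one disagreement eliminates an option:
  (A) 0(0|1)*: on ε the DFA stays in A and accepts (A ∈ Accept), but the regex does not match it → eliminate
  (B) (0*10*)(0*10*0*10*)*: on ε the DFA stays in A and accepts (A ∈ Accept), but the regex does not match it → eliminate
  (C) 1*(01*01*)*: agrees with the DFA on every string of length ≤ 6
  (D) ((0|1)(0|1))*: on '1' the DFA goes A → A and accepts (A ∈ Accept), but the regex does not match it → eliminate
Only (C) is consistent with the DFA.
(C) 1*(01*01*)*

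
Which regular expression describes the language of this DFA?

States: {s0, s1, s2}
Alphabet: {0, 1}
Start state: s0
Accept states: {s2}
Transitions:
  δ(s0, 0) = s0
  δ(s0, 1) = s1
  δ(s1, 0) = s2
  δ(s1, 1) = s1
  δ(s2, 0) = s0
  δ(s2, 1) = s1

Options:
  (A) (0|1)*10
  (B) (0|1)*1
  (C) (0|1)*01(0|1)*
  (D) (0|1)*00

Check each option against the DFA on short strings; one disagreement eliminates an option:
  (A) (0|1)*10: agrees with the DFA on every string of length ≤ 6
  (B) (0|1)*1: on '1' the DFA goes s0 → s1 and rejects (s1 ∉ Accept), but the regex matches it → eliminate
  (C) (0|1)*01(0|1)*: on '01' the DFA goes s0 → s0 → s1 and rejects (s1 ∉ Accept), but the regex matches it → eliminate
  (D) (0|1)*00: on '00' the DFA goes s0 → s0 → s0 and rejects (s0 ∉ Accept), but the regex matches it → eliminate
Only (A) is consistent with the DFA.
(A) (0|1)*10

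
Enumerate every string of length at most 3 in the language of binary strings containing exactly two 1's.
11, 011, 101, 110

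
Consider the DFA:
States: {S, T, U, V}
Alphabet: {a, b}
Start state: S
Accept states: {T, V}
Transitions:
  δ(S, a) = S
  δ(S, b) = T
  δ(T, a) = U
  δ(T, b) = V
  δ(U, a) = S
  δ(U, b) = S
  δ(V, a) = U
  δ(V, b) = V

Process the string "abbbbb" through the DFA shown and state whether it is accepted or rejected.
Processing string "abbbbb":
  S --a--> S
  S --b--> T
  T --b--> V
  V --b--> V
  V --b--> V
  V --b--> V
Final state: V
Accept states: {T, V}
Yes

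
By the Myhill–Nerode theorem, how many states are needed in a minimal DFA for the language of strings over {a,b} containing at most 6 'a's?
By Myhill–Nerode, count the distinguishable equivalence classes: 8 classes — having seen 0, 1, …, 6, or >6 copies of 'a'; counts 0 through 6 are accepting and >6 is dead.
8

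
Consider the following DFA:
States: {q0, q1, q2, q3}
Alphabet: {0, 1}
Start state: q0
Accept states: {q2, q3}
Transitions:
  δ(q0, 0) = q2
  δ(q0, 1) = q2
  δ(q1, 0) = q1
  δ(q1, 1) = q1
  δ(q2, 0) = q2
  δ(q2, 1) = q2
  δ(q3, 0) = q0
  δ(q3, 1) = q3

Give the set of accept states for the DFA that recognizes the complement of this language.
Complement accept states = All states \ Original accept states
= {q0, q1, q2, q3} \ {q2, q3}
{q0, q1}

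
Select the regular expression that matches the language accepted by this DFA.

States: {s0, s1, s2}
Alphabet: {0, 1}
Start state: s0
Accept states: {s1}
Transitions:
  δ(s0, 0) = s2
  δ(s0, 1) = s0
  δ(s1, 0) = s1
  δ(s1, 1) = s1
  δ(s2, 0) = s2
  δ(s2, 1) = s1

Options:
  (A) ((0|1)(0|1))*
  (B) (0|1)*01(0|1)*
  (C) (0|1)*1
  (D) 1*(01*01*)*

Check each option against the DFA on short strings; one disagreement eliminates an option:
  (A) ((0|1)(0|1))*: on ε the DFA stays in s0 and rejects (s0 ∉ Accept), but the regex matches it → eliminate
  (B) (0|1)*01(0|1)*: agrees with the DFA on every string of length ≤ 6
  (C) (0|1)*1: on '1' the DFA goes s0 → s0 and rejects (s0 ∉ Accept), but the regex matches it → eliminate
  (D) 1*(01*01*)*: on ε the DFA stays in s0 and rejects (s0 ∉ Accept), but the regex matches it → eliminate
Only (B) is consistent with the DFA.
(B) (0|1)*01(0|1)*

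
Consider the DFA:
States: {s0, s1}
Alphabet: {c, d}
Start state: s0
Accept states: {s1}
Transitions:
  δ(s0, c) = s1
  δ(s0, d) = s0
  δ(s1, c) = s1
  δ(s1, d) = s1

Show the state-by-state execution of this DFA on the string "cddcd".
read 'c': s0 → s1
  read 'd': s1 → s1
  read 'd': s1 → s1
  read 'c': s1 → s1
  read 'd': s1 → s1
s0 -> s1 -> s1 -> s1 -> s1 -> s1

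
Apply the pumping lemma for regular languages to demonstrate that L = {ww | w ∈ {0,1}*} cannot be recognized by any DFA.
Assume L is regular with pumping length p. Idea: pumping the leading 0-block breaks the equality of the two halves.
Choose s = 0^p 1 0^p 1 ∈ L (with w = 0^p 1). |s| = 2p+2 ≥ p. By the pumping lemma, s = xyz with |xy| ≤ p, |y| > 0, so y = 0^k with k ≥ 1, in the first 0-block. Then xy²z = 0^(p+k) 1 0^p 1, of length 2p+2+k. If k is odd this length is odd, so it cannot be of the form ww. If k is even, each half has length p+1+k/2 ≤ p+k, so the first half lies entirely inside the leading 0-block and contains no 1, while the second half ends in 1; the halves differ. Either way xy²z ∉ L.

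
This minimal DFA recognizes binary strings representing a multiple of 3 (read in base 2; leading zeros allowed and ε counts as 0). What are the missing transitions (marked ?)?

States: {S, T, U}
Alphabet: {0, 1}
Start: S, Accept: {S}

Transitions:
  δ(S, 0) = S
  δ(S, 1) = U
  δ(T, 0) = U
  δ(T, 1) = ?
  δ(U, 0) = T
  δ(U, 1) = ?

From the language and accept set, identify what each state tracks — S: value ≡ 0 (mod 3); T: value ≡ 2 (mod 3); U: value ≡ 1 (mod 3).
Each missing δ(q, a) is the state matching the new tracked value after reading a.
δ(T, 1) = T; δ(U, 1) = S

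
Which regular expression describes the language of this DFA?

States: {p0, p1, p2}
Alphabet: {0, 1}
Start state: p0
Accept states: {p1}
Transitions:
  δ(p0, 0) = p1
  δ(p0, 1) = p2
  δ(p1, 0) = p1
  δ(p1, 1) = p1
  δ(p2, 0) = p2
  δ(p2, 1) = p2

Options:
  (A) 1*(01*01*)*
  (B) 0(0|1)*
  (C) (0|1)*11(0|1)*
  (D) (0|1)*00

Check each option against the DFA on short strings; one disagreement eliminates an option:
  (A) 1*(01*01*)*: on ε the DFA stays in p0 and rejects (p0 ∉ Accept), but the regex matches it → eliminate
  (B) 0(0|1)*: agrees with the DFA on every string of length ≤ 6
  (C) (0|1)*11(0|1)*: on '0' the DFA goes p0 → p1 and accepts (p1 ∈ Accept), but the regex does not match it → eliminate
  (D) (0|1)*00: on '0' the DFA goes p0 → p1 and accepts (p1 ∈ Accept), but the regex does not match it → eliminate
Only (B) is consistent with the DFA.
(B) 0(0|1)*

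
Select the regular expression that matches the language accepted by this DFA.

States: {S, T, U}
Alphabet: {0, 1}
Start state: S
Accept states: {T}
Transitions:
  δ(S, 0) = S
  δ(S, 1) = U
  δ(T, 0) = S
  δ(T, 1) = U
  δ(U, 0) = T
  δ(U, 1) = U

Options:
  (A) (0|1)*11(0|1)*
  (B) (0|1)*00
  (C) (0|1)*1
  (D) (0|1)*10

Check each option against the DFA on short strings; one disagreement eliminates an option:
  (A) (0|1)*11(0|1)*: on '10' the DFA goes S → U → T and accepts (T ∈ Accept), but the regex does not match it → eliminate
  (B) (0|1)*00: on '00' the DFA goes S → S → S and rejects (S ∉ Accept), but the regex matches it → eliminate
  (C) (0|1)*1: on '1' the DFA goes S → U and rejects (U ∉ Accept), but the regex matches it → eliminate
  (D) (0|1)*10: agrees with the DFA on every string of length ≤ 6
Only (D) is consistent with the DFA.
(D) (0|1)*10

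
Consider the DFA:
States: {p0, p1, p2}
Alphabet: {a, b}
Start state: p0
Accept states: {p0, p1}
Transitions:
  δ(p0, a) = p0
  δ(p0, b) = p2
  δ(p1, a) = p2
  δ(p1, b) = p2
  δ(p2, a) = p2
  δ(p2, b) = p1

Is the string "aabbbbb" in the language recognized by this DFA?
Processing string "aabbbbb":
  p0 --a--> p0
  p0 --a--> p0
  p0 --b--> p2
  p2 --b--> p1
  p1 --b--> p2
  p2 --b--> p1
  p1 --b--> p2
Final state: p2
Accept states: {p0, p1}
No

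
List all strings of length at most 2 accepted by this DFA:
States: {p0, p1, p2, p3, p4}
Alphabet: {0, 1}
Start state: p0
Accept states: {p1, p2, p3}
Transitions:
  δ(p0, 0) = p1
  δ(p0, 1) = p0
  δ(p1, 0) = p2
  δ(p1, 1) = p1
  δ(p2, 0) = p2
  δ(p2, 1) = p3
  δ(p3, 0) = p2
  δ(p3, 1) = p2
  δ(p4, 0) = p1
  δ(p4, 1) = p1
0, 00, 01, 10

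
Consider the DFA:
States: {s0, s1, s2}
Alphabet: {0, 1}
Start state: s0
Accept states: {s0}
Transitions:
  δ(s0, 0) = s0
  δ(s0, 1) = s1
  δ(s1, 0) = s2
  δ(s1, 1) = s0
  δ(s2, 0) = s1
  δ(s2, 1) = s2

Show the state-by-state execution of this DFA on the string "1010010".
read '1': s0 → s1
  read '0': s1 → s2
  read '1': s2 → s2
  read '0': s2 → s1
  read '0': s1 → s2
  read '1': s2 → s2
  read '0': s2 → s1
s0 -> s1 -> s2 -> s2 -> s1 -> s2 -> s2 -> s1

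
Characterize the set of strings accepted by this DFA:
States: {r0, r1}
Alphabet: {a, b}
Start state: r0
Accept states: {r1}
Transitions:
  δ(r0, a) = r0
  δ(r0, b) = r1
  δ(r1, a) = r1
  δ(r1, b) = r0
Testing a few strings:
  'b' → accept
  'bbb' → accept
  'aa' → reject
  'bab' → reject
State roles: r0=even number of b's so far; r1=odd number of b's so far
All strings over {a,b} with an odd number of b's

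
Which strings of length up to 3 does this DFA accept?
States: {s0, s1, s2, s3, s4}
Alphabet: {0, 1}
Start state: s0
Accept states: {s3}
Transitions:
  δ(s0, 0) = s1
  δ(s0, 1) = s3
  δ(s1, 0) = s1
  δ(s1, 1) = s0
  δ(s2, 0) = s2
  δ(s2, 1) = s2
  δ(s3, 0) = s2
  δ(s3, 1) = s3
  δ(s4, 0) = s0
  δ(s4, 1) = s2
1, 11, 011, 111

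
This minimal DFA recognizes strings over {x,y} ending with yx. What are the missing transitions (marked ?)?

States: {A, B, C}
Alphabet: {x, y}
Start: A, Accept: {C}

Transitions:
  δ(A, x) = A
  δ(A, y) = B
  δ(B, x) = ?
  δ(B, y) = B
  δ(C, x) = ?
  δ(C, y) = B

From the language and accept set, identify what each state tracks — A: no suffix match; B: one trailing y; C: suffix is yx.
Each missing δ(q, a) is the state matching the new tracked value after reading a.
δ(B, x) = C; δ(C, x) = A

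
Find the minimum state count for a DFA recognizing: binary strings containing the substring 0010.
By Myhill–Nerode, count the distinguishable equivalence classes: 5 classes — one per longest suffix of the input that is a prefix of '0010' (lengths 0 through 3), plus an absorbing 'already seen 0010' class.
5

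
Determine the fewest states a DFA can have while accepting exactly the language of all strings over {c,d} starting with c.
By Myhill–Nerode, count the distinguishable equivalence classes: three classes — empty / started with c / started with d (dead).
3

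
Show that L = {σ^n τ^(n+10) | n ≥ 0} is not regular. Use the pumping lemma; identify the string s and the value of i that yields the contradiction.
Assume L is regular with pumping length p. Idea: pumping the σ-block breaks the fixed offset of 10.
Choose s = σ^p τ^(p+10) ∈ L. By the pumping lemma, s = xyz with |xy| ≤ p, |y| > 0, so y = σ^k with k ≥ 1. Then xy²z = σ^(p+k) τ^(p+10). For this to be in L we would need p+10 = (p+k)+10, i.e. k = 0, contradicting k ≥ 1. So xy²z ∉ L.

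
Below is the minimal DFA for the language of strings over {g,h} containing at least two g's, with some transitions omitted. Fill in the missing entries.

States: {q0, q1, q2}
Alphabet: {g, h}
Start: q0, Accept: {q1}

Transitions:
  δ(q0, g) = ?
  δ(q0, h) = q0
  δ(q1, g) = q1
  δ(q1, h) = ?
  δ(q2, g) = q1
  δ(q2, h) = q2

From the language and accept set, identify what each state tracks — q0: zero g's seen; q1: ≥ two g's seen; q2: one g seen.
Each missing δ(q, a) is the state matching the new tracked value after reading a.
δ(q0, g) = q2; δ(q1, h) = q1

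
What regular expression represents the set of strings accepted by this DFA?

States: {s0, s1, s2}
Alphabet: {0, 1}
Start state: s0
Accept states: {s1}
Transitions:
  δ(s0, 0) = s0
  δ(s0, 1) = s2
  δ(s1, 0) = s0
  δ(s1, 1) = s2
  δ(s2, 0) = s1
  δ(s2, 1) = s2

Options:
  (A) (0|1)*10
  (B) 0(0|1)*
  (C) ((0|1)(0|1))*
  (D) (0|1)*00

Check each option against the DFA on short strings; one disagreement eliminates an option:
  (A) (0|1)*10: agrees with the DFA on every string of length ≤ 6
  (B) 0(0|1)*: on '0' the DFA goes s0 → s0 and rejects (s0 ∉ Accept), but the regex matches it → eliminate
  (C) ((0|1)(0|1))*: on ε the DFA stays in s0 and rejects (s0 ∉ Accept), but the regex matches it → eliminate
  (D) (0|1)*00: on '00' the DFA goes s0 → s0 → s0 and rejects (s0 ∉ Accept), but the regex matches it → eliminate
Only (A) is consistent with the DFA.
(A) (0|1)*10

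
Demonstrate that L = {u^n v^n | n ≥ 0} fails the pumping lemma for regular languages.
Assume L is regular with pumping length p. Idea: pumping the u-block changes the count balance.
Choose s = u^p v^p (length 2p ≥ p). By the pumping lemma, s = xyz with |xy| ≤ p, |y| > 0. So y = u^k for some k > 0 (since xy is entirely within the u's). Pumping gives xy²z = u^(p+k) v^p, which is not in L since p+k ≠ p.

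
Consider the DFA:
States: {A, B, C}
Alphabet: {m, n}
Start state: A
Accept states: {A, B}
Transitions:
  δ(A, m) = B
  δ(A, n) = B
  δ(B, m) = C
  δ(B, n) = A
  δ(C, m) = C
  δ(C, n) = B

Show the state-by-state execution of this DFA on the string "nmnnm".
read 'n': A → B
  read 'm': B → C
  read 'n': C → B
  read 'n': B → A
  read 'm': A → B
A -> B -> C -> B -> A -> B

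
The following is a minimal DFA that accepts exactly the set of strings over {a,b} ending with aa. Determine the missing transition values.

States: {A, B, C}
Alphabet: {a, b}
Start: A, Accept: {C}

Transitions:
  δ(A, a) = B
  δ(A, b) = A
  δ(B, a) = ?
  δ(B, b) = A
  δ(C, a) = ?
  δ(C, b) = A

From the language and accept set, identify what each state tracks — A: last symbol not a; B: one trailing a; C: two trailing a's.
Each missing δ(q, a) is the state matching the new tracked value after reading a.
δ(B, a) = C; δ(C, a) = C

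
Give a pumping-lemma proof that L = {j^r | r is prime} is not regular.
Assume L is regular with pumping length p. Idea: pumping by a suitable count produces a composite length.
Let q be a prime with q ≥ p and choose s = j^q ∈ L. By the pumping lemma, s = xyz with |xy| ≤ p, |y| = k ≥ 1. Take i = q+1: |xy^(q+1)z| = q + q·k = q(1+k). Since q ≥ 2 and 1+k ≥ 2, q(1+k) is composite, so xy^(q+1)z ∉ L.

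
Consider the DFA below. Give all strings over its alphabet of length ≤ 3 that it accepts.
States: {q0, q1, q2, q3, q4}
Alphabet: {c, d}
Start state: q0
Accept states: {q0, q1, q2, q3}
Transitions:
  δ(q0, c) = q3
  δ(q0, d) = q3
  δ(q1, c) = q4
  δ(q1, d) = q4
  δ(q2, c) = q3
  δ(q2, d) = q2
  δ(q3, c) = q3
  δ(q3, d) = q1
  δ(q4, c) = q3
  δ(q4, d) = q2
ε, c, d, cc, cd, dc, dd, ccc, ccd, dcc, dcd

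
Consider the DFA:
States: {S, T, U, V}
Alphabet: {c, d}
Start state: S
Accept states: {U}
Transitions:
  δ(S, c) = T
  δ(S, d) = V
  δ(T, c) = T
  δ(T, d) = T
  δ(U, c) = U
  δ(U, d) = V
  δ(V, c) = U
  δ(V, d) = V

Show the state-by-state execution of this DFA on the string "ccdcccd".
read 'c': S → T
  read 'c': T → T
  read 'd': T → T
  read 'c': T → T
  read 'c': T → T
  read 'c': T → T
  read 'd': T → T
S -> T -> T -> T -> T -> T -> T -> T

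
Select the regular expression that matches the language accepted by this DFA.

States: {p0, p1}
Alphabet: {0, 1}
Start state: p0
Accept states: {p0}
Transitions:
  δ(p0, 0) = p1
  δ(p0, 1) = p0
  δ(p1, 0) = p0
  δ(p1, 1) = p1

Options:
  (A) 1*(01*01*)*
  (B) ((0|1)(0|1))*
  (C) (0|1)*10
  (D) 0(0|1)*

Check each option against the DFA on short strings; one disagreement eliminates an option:
  (A) 1*(01*01*)*: agrees with the DFA on every string of length ≤ 6
  (B) ((0|1)(0|1))*: on '1' the DFA goes p0 → p0 and accepts (p0 ∈ Accept), but the regex does not match it → eliminate
  (C) (0|1)*10: on ε the DFA stays in p0 and accepts (p0 ∈ Accept), but the regex does not match it → eliminate
  (D) 0(0|1)*: on ε the DFA stays in p0 and accepts (p0 ∈ Accept), but the regex does not match it → eliminate
Only (A) is consistent with the DFA.
(A) 1*(01*01*)*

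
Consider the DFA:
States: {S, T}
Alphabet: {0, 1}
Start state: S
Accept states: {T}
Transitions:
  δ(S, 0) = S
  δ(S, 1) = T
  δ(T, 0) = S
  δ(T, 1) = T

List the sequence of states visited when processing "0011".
read '0': S → S
  read '0': S → S
  read '1': S → T
  read '1': T → T
S -> S -> S -> T -> T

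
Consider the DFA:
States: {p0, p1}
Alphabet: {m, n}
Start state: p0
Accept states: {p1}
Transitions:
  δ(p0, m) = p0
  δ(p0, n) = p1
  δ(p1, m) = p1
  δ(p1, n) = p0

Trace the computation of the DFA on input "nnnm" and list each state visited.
read 'n': p0 → p1
  read 'n': p1 → p0
  read 'n': p0 → p1
  read 'm': p1 → p1
p0 -> p1 -> p0 -> p1 -> p1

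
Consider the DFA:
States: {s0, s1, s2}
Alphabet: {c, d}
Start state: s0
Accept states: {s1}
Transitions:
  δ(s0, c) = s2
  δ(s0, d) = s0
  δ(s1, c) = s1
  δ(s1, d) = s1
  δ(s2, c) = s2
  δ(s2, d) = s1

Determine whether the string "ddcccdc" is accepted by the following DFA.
Processing string "ddcccdc":
  s0 --d--> s0
  s0 --d--> s0
  s0 --c--> s2
  s2 --c--> s2
  s2 --c--> s2
  s2 --d--> s1
  s1 --c--> s1
Final state: s1
Accept states: {s1}
Yes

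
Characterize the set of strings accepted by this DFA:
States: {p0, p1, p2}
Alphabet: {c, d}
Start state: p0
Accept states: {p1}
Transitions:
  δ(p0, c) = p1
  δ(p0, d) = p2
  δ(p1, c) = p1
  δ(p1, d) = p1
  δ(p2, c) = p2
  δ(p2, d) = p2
Testing a few strings:
  'ccd' → accept
  'cdc' → accept
  'dcd' → reject
  'dc' → reject
State roles: p0=no input read; p1=started with c; p2=started with d (dead)
All strings over {c,d} starting with c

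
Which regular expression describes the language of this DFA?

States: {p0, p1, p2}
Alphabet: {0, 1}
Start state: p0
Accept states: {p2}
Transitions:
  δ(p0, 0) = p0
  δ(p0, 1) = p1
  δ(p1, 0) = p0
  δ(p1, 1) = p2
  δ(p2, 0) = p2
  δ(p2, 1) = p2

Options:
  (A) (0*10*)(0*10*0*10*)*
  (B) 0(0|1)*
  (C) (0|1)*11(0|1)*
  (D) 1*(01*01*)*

Check each option against the DFA on short strings; one disagreement eliminates an option:
  (A) (0*10*)(0*10*0*10*)*: on '1' the DFA goes p0 → p1 and rejects (p1 ∉ Accept), but the regex matches it → eliminate
  (B) 0(0|1)*: on '0' the DFA goes p0 → p0 and rejects (p0 ∉ Accept), but the regex matches it → eliminate
  (C) (0|1)*11(0|1)*: agrees with the DFA on every string of length ≤ 6
  (D) 1*(01*01*)*: on ε the DFA stays in p0 and rejects (p0 ∉ Accept), but the regex matches it → eliminate
Only (C) is consistent with the DFA.
(C) (0|1)*11(0|1)*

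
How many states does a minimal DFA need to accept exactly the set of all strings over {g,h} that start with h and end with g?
By Myhill–Nerode, count the distinguishable equivalence classes: four classes — empty / starts-h-ends-h / starts-h-ends-g / starts-g (dead).
4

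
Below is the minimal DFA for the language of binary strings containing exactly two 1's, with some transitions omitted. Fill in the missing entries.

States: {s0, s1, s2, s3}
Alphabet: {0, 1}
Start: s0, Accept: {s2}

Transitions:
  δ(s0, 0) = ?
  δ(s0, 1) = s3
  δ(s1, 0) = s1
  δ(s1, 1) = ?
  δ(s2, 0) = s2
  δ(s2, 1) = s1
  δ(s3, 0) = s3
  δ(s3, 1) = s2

From the language and accept set, identify what each state tracks — s0: zero 1's; s1: ≥ three 1's (dead); s2: two 1's; s3: one 1.
Each missing δ(q, a) is the state matching the new tracked value after reading a.
δ(s0, 0) = s0; δ(s1, 1) = s1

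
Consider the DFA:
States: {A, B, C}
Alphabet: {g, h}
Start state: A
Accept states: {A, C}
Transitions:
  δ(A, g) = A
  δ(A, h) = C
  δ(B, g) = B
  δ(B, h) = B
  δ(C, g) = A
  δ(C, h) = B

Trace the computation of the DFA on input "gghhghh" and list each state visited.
read 'g': A → A
  read 'g': A → A
  read 'h': A → C
  read 'h': C → B
  read 'g': B → B
  read 'h': B → B
  read 'h': B → B
A -> A -> A -> C -> B -> B -> B -> B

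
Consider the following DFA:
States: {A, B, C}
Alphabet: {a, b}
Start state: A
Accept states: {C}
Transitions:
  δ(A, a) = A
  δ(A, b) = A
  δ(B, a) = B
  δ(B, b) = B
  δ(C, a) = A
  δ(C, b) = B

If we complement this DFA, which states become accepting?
Complement accept states = All states \ Original accept states
= {A, B, C} \ {C}
{A, B}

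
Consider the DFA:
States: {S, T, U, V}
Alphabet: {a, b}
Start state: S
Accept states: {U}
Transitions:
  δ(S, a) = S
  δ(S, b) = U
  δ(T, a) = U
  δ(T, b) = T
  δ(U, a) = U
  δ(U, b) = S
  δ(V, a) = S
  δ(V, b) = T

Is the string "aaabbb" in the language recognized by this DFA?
Processing string "aaabbb":
  S --a--> S
  S --a--> S
  S --a--> S
  S --b--> U
  U --b--> S
  S --b--> U
Final state: U
Accept states: {U}
Yes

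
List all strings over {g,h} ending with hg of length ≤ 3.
hg, ghg, hhg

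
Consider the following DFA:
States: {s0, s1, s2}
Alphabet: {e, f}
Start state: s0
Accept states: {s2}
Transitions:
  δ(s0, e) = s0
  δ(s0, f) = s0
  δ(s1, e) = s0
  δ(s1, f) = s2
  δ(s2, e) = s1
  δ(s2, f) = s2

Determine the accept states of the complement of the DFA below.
Complement accept states = All states \ Original accept states
= {s0, s1, s2} \ {s2}
{s0, s1}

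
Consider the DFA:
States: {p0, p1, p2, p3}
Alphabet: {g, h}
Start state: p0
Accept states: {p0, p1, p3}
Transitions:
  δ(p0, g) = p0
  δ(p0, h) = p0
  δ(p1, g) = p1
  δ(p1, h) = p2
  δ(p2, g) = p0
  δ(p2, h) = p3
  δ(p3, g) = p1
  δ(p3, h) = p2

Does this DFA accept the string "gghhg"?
Processing string "gghhg":
  p0 --g--> p0
  p0 --g--> p0
  p0 --h--> p0
  p0 --h--> p0
  p0 --g--> p0
Final state: p0
Accept states: {p0, p1, p3}
Yes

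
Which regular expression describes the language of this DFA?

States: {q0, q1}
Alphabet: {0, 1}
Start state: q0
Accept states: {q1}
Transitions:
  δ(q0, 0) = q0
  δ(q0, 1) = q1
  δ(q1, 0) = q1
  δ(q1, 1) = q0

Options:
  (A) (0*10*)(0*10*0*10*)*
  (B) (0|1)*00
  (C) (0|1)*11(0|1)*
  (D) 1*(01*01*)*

Check each option against the DFA on short strings; one disagreement eliminates an option:
  (A) (0*10*)(0*10*0*10*)*: agrees with the DFA on every string of length ≤ 6
  (B) (0|1)*00: on '1' the DFA goes q0 → q1 and accepts (q1 ∈ Accept), but the regex does not match it → eliminate
  (C) (0|1)*11(0|1)*: on '1' the DFA goes q0 → q1 and accepts (q1 ∈ Accept), but the regex does not match it → eliminate
  (D) 1*(01*01*)*: on ε the DFA stays in q0 and rejects (q0 ∉ Accept), but the regex matches it → eliminate
Only (A) is consistent with the DFA.
(A) (0*10*)(0*10*0*10*)*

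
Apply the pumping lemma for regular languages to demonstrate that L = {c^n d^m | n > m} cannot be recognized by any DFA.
Assume L is regular with pumping length p. Idea: pumping down the c-block drops the c-count to at most the d-count.
Choose s = c^(p+1) d^p ∈ L (|s| = 2p+1 ≥ p). By the pumping lemma, s = xyz with |xy| ≤ p, |y| > 0, so y = c^k with k ≥ 1. Take i = 0: xz = c^(p+1−k) d^p. Since k ≥ 1, p+1−k ≤ p, so the number of c's is no longer strictly greater than the number of d's, hence xz ∉ L.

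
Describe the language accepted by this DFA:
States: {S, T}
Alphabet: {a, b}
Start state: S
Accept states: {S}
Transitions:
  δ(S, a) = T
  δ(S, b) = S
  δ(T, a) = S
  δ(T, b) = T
Testing a few strings:
  'b' → accept
  'ba' → reject
  'a' → reject
  'aa' → accept
State roles: S=even number of a's so far; T=odd number of a's so far
All strings over {a,b} with an even number of a's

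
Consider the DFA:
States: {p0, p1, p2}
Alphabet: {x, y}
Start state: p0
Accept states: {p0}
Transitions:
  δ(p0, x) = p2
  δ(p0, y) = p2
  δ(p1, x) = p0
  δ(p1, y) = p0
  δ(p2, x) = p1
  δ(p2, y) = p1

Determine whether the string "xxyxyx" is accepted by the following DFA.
Processing string "xxyxyx":
  p0 --x--> p2
  p2 --x--> p1
  p1 --y--> p0
  p0 --x--> p2
  p2 --y--> p1
  p1 --x--> p0
Final state: p0
Accept states: {p0}
Yes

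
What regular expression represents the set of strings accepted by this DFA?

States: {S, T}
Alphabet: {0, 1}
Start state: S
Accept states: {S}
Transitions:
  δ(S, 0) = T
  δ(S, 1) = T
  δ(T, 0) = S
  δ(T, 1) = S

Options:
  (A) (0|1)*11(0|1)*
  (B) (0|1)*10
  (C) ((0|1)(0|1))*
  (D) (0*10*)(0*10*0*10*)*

Check each option against the DFA on short strings; one disagreement eliminates an option:
  (A) (0|1)*11(0|1)*: on ε the DFA stays in S and accepts (S ∈ Accept), but the regex does not match it → eliminate
  (B) (0|1)*10: on ε the DFA stays in S and accepts (S ∈ Accept), but the regex does not match it → eliminate
  (C) ((0|1)(0|1))*: agrees with the DFA on every string of length ≤ 6
  (D) (0*10*)(0*10*0*10*)*: on ε the DFA stays in S and accepts (S ∈ Accept), but the regex does not match it → eliminate
Only (C) is consistent with the DFA.
(C) ((0|1)(0|1))*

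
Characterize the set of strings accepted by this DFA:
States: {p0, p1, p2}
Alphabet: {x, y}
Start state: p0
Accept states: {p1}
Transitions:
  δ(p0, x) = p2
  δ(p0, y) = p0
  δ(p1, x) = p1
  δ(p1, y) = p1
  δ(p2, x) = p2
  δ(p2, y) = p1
Testing a few strings:
  'xyxx' → accept
  'yy' → reject
  'xyyx' → accept
  'xxy' → accept
State roles: p0=no x seen yet; p1=substring xy seen; p2=seen a x, waiting for y
All strings over {x,y} containing the substring xy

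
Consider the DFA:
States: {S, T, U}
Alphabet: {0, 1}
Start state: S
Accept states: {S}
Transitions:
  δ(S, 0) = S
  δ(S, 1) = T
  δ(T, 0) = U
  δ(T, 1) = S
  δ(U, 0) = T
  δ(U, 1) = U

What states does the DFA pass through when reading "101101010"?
read '1': S → T
  read '0': T → U
  read '1': U → U
  read '1': U → U
  read '0': U → T
  read '1': T → S
  read '0': S → S
  read '1': S → T
  read '0': T → U
S -> T -> U -> U -> U -> T -> S -> S -> T -> U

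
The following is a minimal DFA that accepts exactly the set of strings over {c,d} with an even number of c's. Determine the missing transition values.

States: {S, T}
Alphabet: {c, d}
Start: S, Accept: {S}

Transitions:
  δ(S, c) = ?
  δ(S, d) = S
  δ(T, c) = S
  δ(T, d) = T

From the language and accept set, identify what each state tracks — S: even number of c's so far; T: odd number of c's so far.
Each missing δ(q, a) is the state matching the new tracked value after reading a.
δ(S, c) = T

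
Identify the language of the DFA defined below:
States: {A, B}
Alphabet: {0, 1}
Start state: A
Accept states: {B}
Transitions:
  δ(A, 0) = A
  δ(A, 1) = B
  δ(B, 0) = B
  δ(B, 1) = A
Testing a few strings:
  '1' → accept
  '100' → accept
  '0' → reject
  '01' → accept
State roles: A=even number of 1's so far; B=odd number of 1's so far
All binary strings with an odd number of 1's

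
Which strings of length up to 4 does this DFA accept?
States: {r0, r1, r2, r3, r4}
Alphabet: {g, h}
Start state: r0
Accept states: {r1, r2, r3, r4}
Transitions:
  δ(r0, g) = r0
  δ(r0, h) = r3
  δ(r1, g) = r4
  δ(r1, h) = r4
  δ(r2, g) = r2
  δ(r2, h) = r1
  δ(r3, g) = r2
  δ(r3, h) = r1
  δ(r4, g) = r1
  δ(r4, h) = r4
h, gh, hg, hh, ggh, ghg, ghh, hgg, hgh, hhg, hhh, gggh, gghg, gghh, ghgg, ghgh, ghhg, ghhh, hggg, hggh, hghg, hghh, hhgg, hhgh, hhhg, hhhh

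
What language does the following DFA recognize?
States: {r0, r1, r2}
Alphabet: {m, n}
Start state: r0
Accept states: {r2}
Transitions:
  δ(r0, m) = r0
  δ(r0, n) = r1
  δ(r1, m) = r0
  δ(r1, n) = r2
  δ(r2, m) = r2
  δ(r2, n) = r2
Testing a few strings:
  'mnm' → reject
  'nmnn' → accept
  'n' → reject
  'nmm' → reject
State roles: r0=no progress toward nn; r1=one trailing n; r2=substring nn seen
All strings over {m,n} containing the substring nn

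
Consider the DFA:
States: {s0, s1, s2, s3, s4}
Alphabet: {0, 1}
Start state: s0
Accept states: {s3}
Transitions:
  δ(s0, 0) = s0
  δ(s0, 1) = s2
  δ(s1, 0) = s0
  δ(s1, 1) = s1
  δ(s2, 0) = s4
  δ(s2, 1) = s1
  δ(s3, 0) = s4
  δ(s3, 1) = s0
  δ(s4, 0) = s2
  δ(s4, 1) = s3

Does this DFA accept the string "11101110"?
Processing string "11101110":
  s0 --1--> s2
  s2 --1--> s1
  s1 --1--> s1
  s1 --0--> s0
  s0 --1--> s2
  s2 --1--> s1
  s1 --1--> s1
  s1 --0--> s0
Final state: s0
Accept states: {s3}
No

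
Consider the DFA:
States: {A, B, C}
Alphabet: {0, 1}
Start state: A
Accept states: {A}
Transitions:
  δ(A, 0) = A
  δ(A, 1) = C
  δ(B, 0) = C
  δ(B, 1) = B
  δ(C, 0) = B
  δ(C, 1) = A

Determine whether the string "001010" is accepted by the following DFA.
Processing string "001010":
  A --0--> A
  A --0--> A
  A --1--> C
  C --0--> B
  B --1--> B
  B --0--> C
Final state: C
Accept states: {A}
No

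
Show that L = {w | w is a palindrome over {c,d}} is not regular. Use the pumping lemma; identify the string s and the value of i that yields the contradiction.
Assume L is regular with pumping length p. Idea: pumping the leading c-block breaks the symmetry.
Choose s = c^p d c^p (a palindrome of length 2p+1 ≥ p). By the pumping lemma, s = xyz with |xy| ≤ p, |y| > 0, so y = c^k with k > 0 (xy lies entirely in the first c^p). Then xy²z = c^(p+k) d c^p, which is not a palindrome since p+k ≠ p.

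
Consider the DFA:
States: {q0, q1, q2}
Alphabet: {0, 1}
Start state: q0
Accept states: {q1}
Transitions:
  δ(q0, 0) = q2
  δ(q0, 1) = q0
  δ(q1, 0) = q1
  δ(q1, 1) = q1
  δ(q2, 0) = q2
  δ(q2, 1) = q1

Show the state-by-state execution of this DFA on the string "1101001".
read '1': q0 → q0
  read '1': q0 → q0
  read '0': q0 → q2
  read '1': q2 → q1
  read '0': q1 → q1
  read '0': q1 → q1
  read '1': q1 → q1
q0 -> q0 -> q0 -> q2 -> q1 -> q1 -> q1 -> q1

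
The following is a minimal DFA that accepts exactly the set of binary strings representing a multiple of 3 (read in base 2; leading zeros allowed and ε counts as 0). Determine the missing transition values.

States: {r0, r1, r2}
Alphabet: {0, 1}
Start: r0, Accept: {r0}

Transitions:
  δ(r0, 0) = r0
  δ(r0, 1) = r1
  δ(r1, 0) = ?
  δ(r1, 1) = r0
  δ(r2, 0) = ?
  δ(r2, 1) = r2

From the language and accept set, identify what each state tracks — r0: value ≡ 0 (mod 3); r1: value ≡ 1 (mod 3); r2: value ≡ 2 (mod 3).
Each missing δ(q, a) is the state matching the new tracked value after reading a.
δ(r1, 0) = r2; δ(r2, 0) = r1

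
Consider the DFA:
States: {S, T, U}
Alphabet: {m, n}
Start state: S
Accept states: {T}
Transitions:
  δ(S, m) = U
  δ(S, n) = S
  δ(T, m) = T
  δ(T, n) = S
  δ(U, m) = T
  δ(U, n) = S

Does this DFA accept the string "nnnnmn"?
Processing string "nnnnmn":
  S --n--> S
  S --n--> S
  S --n--> S
  S --n--> S
  S --m--> U
  U --n--> S
Final state: S
Accept states: {T}
No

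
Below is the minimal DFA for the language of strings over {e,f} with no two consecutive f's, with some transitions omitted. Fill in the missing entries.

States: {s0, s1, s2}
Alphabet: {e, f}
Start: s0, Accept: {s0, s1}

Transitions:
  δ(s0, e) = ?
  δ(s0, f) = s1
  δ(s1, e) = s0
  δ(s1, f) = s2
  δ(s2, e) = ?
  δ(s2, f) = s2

From the language and accept set, identify what each state tracks — s0: last symbol not f (ok); s1: last symbol f (ok); s2: saw ff (dead).
Each missing δ(q, a) is the state matching the new tracked value after reading a.
δ(s0, e) = s0; δ(s2, e) = s2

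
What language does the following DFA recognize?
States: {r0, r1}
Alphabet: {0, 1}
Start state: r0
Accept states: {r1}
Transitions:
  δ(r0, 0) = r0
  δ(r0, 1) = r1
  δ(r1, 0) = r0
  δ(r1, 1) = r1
Testing a few strings:
  '00' → reject
  '011' → accept
  '10' → reject
  '101' → accept
State roles: r0=last symbol not 1; r1=last symbol is 1
All binary strings ending with 1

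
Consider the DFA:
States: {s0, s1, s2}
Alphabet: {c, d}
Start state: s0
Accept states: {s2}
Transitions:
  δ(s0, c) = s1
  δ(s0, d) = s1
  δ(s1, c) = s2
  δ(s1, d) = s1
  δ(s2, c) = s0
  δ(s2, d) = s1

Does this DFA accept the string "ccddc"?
Processing string "ccddc":
  s0 --c--> s1
  s1 --c--> s2
  s2 --d--> s1
  s1 --d--> s1
  s1 --c--> s2
Final state: s2
Accept states: {s2}
Yes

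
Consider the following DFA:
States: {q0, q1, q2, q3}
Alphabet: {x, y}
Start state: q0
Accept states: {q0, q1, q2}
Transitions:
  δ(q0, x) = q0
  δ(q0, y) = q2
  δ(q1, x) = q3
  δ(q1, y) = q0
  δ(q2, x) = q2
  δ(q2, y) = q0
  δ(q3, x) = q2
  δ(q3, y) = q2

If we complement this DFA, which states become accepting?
Complement accept states = All states \ Original accept states
= {q0, q1, q2, q3} \ {q0, q1, q2}
{q3}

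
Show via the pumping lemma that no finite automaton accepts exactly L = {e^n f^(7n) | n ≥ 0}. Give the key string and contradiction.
Assume L is regular with pumping length p. Idea: pumping the e-block breaks the 1:7 ratio.
Choose s = e^p f^(7p) (length 8p ≥ p). By the pumping lemma, s = xyz with |xy| ≤ p, |y| > 0, so y = e^k with k ≥ 1. Then xy²z = e^(p+k) f^(7p). For this to be in L we would need 7p = 7(p+k), i.e. 7k = 0, contradicting k ≥ 1. So xy²z ∉ L.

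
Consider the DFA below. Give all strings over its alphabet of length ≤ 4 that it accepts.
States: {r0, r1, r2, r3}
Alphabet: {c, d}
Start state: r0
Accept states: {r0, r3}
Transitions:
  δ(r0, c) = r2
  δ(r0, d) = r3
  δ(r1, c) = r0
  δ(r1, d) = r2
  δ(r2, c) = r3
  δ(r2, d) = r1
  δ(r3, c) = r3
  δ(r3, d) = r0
ε, d, cc, dc, dd, ccc, ccd, cdc, dcc, dcd, ddd, cccc, cccd, ccdd, cdcd, cddc, dccc, dccd, dcdd, ddcc, dddc, dddd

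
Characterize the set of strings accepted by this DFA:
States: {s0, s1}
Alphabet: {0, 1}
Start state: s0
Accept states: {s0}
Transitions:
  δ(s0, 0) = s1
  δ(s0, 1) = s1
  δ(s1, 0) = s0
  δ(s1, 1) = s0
Testing a few strings:
  '00' → accept
  '0' → reject
  '10' → accept
  '100' → reject
State roles: s0=even length so far; s1=odd length so far
All binary strings of even length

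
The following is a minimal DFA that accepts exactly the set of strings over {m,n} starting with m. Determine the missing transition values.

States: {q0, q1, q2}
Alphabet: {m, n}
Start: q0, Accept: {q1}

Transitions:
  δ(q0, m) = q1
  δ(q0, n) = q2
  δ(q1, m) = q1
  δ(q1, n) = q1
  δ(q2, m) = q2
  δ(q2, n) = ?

From the language and accept set, identify what each state tracks — q0: no input read; q1: started with m; q2: started with n (dead).
Each missing δ(q, a) is the state matching the new tracked value after reading a.
δ(q2, n) = q2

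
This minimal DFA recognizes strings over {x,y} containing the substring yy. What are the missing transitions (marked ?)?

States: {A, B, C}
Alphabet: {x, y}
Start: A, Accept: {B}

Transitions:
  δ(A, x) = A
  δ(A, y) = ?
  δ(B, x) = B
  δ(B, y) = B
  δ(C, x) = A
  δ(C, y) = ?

From the language and accept set, identify what each state tracks — A: no progress toward yy; B: substring yy seen; C: one trailing y.
Each missing δ(q, a) is the state matching the new tracked value after reading a.
δ(A, y) = C; δ(C, y) = B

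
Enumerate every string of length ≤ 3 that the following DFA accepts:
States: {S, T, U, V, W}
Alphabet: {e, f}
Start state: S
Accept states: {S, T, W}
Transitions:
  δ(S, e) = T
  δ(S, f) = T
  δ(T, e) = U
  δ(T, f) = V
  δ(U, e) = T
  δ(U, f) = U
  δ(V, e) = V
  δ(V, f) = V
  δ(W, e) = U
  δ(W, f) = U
ε, e, f, eee, fee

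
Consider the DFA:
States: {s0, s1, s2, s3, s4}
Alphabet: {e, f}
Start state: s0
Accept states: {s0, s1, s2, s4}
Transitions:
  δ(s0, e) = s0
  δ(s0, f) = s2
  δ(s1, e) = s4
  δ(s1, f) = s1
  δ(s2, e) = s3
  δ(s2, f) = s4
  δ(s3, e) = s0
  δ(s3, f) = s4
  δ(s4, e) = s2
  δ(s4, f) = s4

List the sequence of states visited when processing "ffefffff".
read 'f': s0 → s2
  read 'f': s2 → s4
  read 'e': s4 → s2
  read 'f': s2 → s4
  read 'f': s4 → s4
  read 'f': s4 → s4
  read 'f': s4 → s4
  read 'f': s4 → s4
s0 -> s2 -> s4 -> s2 -> s4 -> s4 -> s4 -> s4 -> s4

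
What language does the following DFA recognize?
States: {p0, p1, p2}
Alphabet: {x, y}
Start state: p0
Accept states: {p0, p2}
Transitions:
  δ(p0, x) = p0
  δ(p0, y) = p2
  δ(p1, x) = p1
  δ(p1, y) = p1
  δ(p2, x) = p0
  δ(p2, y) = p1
Testing a few strings:
  'yxxx' → accept
  'x' → accept
  'y' → accept
  'xyx' → accept
State roles: p0=last symbol not y (ok); p1=saw yy (dead); p2=last symbol y (ok)
All strings over {x,y} with no two consecutive y's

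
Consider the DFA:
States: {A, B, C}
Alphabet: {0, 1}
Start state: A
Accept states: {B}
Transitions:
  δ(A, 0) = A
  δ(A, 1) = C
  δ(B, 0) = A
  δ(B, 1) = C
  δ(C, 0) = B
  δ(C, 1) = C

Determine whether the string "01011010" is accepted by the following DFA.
Processing string "01011010":
  A --0--> A
  A --1--> C
  C --0--> B
  B --1--> C
  C --1--> C
  C --0--> B
  B --1--> C
  C --0--> B
Final state: B
Accept states: {B}
Yes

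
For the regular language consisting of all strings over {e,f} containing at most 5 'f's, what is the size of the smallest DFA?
By Myhill–Nerode, count the distinguishable equivalence classes: 7 classes — having seen 0, 1, …, 5, or >5 copies of 'f'; counts 0 through 5 are accepting and >5 is dead.
7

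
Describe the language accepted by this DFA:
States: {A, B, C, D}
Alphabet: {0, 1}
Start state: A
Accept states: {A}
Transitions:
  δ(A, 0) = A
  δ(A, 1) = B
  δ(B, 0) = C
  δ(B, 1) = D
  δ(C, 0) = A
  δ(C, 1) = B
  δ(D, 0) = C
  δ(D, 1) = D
Testing a few strings:
  '1' → reject
  '000' → accept
  '00' → accept
  '01' → reject
State roles: A=value ≡ 0 (mod 4); B=value ≡ 1 (mod 4); C=value ≡ 2 (mod 4); D=value ≡ 3 (mod 4)
All binary strings representing a multiple of 4 (read in base 2; leading zeros allowed and ε counts as 0)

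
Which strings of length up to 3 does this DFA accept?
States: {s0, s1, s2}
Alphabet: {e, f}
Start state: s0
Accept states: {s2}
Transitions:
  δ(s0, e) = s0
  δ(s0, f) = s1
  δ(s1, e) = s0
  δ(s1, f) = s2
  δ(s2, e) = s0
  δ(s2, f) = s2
ff, eff, fff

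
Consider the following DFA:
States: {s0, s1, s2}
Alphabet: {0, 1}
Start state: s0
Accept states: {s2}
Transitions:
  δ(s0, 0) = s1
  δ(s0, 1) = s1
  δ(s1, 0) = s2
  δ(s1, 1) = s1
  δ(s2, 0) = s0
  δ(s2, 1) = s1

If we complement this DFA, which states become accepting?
Complement accept states = All states \ Original accept states
= {s0, s1, s2} \ {s2}
{s0, s1}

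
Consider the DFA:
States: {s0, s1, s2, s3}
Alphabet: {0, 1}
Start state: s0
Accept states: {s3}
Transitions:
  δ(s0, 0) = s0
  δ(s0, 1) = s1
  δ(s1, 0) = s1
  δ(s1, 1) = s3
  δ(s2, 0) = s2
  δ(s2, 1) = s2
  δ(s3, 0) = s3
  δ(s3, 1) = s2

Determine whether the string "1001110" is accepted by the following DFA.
Processing string "1001110":
  s0 --1--> s1
  s1 --0--> s1
  s1 --0--> s1
  s1 --1--> s3
  s3 --1--> s2
  s2 --1--> s2
  s2 --0--> s2
Final state: s2
Accept states: {s3}
No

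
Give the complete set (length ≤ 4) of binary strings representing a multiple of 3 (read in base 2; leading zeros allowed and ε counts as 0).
ε, 0, 00, 11, 000, 011, 110, 0000, 0011, 0110, 1001, 1100, 1111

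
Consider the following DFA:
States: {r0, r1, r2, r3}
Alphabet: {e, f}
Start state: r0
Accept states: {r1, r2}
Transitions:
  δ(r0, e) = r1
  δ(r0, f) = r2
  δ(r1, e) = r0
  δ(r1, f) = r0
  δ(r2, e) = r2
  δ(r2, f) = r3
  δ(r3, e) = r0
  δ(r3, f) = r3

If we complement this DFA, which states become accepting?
Complement accept states = All states \ Original accept states
= {r0, r1, r2, r3} \ {r1, r2}
{r0, r3}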